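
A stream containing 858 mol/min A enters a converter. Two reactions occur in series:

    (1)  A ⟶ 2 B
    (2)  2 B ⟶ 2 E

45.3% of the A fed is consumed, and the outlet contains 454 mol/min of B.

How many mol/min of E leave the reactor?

Conversion of A: A consumed = 1ξ₁ = 0.453 × 858 → ξ₁ = 388.7 mol/min.
B balance: n_B = 0 + 2ξ₁ − 2ξ₂ = 454 → ξ₂ = (2·388.7 − 454)/2 = 161.7 mol/min.
Outlet amounts (n = n₀ + Σ ν·ξ):
  A: 858 − 1(388.7) = 469.3
  B: 0 + 2(388.7) − 2(161.7) = 454
  E: 0 + 2(161.7) = 323.3

323 mol/min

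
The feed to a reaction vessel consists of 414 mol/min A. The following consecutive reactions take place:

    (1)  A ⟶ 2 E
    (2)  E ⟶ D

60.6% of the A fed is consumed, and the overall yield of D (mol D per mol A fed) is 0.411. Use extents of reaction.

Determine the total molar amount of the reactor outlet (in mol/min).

Conversion of A: A consumed = 1ξ₁ = 0.606 × 414 → ξ₁ = 250.9 mol/min.
Yield of D: 1ξ₂ / 414 = 0.411 → ξ₂ = 170.2 mol/min.
Outlet amounts (n = n₀ + Σ ν·ξ):
  A: 414 − 1(250.9) = 163.1
  E: 0 + 2(250.9) − 1(170.2) = 331.6
  D: 0 + 1(170.2) = 170.2
Total out = 163.1 + 331.6 + 170.2 = 664.9 mol/min.

665 mol/min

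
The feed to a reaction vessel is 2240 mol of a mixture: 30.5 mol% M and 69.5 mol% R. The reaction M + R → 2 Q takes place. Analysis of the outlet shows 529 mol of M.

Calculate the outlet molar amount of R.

1400 mol

For M: n = n₀ − 1ξ → 529 = 683.2 − 1ξ, giving ξ = 154.2 mol.
Outlet amounts (n = n₀ + ν ξ):
  M: 683.2 − 1(154.2) = 529
  R: 1557 − 1(154.2) = 1403
  Q: 0 + 2(154.2) = 308.4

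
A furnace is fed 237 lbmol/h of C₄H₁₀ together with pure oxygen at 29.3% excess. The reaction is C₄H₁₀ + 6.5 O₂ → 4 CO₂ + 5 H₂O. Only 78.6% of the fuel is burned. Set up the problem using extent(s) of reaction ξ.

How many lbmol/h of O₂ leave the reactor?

Stoichiometric O₂ = 6.5 × 237 = 1540 lbmol/h; O₂ fed = 1540 × 1.293 = 1992 lbmol/h.
Fuel reacted = 0.786 × 237 → ξ = 186.3 lbmol/h.
Outlet (n = n₀ + ν ξ):
  C₄H₁₀: 237 − 1(186.3) = 50.72
  O₂: 1992 − 6.5(186.3) = 781
  CO₂: 0 + 4(186.3) = 745.1
  H₂O: 0 + 5(186.3) = 931.4

781 lbmol/h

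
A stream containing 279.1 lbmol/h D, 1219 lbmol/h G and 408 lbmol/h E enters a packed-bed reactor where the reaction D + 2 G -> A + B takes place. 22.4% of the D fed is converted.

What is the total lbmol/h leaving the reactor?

D reacted = 0.224 × 279.1 = 62.52 lbmol/h; ν_D = −1, so ξ = 62.52/1 = 62.52 lbmol/h.
Outlet amounts (n = n₀ + ν ξ):
  D: 279.1 − 1(62.52) = 216.6
  G: 1219 − 2(62.52) = 1094
  A: 0 + 1(62.52) = 62.52
  B: 0 + 1(62.52) = 62.52
  E: 408 (inert)
Total out = 216.6 + 1094 + 62.52 + 62.52 + 408 = 1844 lbmol/h.

1840 lbmol/h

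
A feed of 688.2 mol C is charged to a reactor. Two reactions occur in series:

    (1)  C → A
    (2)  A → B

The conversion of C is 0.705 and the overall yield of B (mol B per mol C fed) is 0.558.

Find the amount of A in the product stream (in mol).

101 mol

Conversion of C: C consumed = 1ξ₁ = 0.705 × 688.2 → ξ₁ = 485.2 mol.
Yield of B: 1ξ₂ / 688.2 = 0.558 → ξ₂ = 384 mol.
Outlet amounts (n = n₀ + Σ ν·ξ):
  C: 688.2 − 1(485.2) = 203
  A: 0 + 1(485.2) − 1(384) = 101.2
  B: 0 + 1(384) = 384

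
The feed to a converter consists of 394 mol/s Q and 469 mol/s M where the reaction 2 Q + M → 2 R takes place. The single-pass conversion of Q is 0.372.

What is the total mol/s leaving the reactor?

790 mol/s

Q reacted = 0.372 × 394 = 146.6 mol/s; ν_Q = −2, so ξ = 146.6/2 = 73.28 mol/s.
Outlet amounts (n = n₀ + ν ξ):
  Q: 394 − 2(73.28) = 247.4
  M: 469 − 1(73.28) = 395.7
  R: 0 + 2(73.28) = 146.6
Total out = 247.4 + 395.7 + 146.6 = 789.7 mol/s.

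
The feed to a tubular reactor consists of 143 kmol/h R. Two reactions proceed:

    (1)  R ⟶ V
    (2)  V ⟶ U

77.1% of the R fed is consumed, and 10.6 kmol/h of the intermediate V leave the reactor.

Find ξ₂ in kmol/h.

Conversion of R: R consumed = 1ξ₁ = 0.771 × 143 → ξ₁ = 110.3 kmol/h.
V balance: n_V = 0 + 1ξ₁ − 1ξ₂ = 10.6 → ξ₂ = (1·110.3 − 10.6)/1 = 99.65 kmol/h.
Outlet amounts (n = n₀ + Σ ν·ξ):
  R: 143 − 1(110.3) = 32.75
  V: 0 + 1(110.3) − 1(99.65) = 10.6
  U: 0 + 1(99.65) = 99.65

ξ₂ = 99.7 kmol/h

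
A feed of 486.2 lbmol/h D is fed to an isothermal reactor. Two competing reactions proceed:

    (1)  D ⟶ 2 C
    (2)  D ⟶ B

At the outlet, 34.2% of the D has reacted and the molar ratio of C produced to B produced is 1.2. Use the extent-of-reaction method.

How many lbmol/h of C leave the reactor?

125 lbmol/h

Conversion of D: D consumed = 0.342 × 486.2 = 166.3 lbmol/h = 1ξ₁ + 1ξ₂.
Selectivity: 2ξ₁ / (1ξ₂) = 1.2 → ξ₁ = 0.6 ξ₂.
Substitute: (1·0.6 + 1) ξ₂ = 166.3 → ξ₂ = 103.9 lbmol/h, ξ₁ = 62.36 lbmol/h.
Outlet amounts (n = n₀ + Σ ν·ξ):
  D: 486.2 − 1(62.36) − 1(103.9) = 319.9
  C: 0 + 2(62.36) = 124.7
  B: 0 + 1(103.9) = 103.9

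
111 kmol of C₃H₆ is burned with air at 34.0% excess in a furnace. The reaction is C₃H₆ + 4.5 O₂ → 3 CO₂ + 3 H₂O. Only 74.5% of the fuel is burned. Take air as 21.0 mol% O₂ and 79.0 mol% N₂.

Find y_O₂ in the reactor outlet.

Stoichiometric O₂ = 4.5 × 111 = 499.5 kmol; O₂ fed = 499.5 × 1.340 = 669.3 kmol.
N₂ fed = 669.3 × 79/21 = 2518 kmol.
Fuel reacted = 0.745 × 111 → ξ = 82.69 kmol.
Outlet (n = n₀ + ν ξ):
  C₃H₆: 111 − 1(82.69) = 28.31
  O₂: 669.3 − 4.5(82.69) = 297.2
  N₂: 2518 (inert)
  CO₂: 0 + 3(82.69) = 248.1
  H₂O: 0 + 3(82.69) = 248.1
Total out = 3340 kmol; y_O₂ = 297.2 / 3340 = 0.08899.

0.089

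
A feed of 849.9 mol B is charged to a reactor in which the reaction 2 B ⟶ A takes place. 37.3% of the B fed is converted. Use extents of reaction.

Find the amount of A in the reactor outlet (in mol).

159 mol

B reacted = 0.373 × 849.9 = 317 mol; ν_B = −2, so ξ = 317/2 = 158.5 mol.
Outlet amounts (n = n₀ + ν ξ):
  B: 849.9 − 2(158.5) = 532.9
  A: 0 + 1(158.5) = 158.5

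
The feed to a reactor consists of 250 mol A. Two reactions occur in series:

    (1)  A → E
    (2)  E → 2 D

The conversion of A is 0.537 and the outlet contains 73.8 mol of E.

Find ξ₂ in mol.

ξ₂ = 60.5 mol

Conversion of A: A consumed = 1ξ₁ = 0.537 × 250 → ξ₁ = 134.2 mol.
E balance: n_E = 0 + 1ξ₁ − 1ξ₂ = 73.8 → ξ₂ = (1·134.2 − 73.8)/1 = 60.45 mol.
Outlet amounts (n = n₀ + Σ ν·ξ):
  A: 250 − 1(134.2) = 115.8
  E: 0 + 1(134.2) − 1(60.45) = 73.8
  D: 0 + 2(60.45) = 120.9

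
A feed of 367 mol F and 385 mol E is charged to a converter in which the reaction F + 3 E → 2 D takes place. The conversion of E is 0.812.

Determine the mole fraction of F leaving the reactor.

E reacted = 0.812 × 385 = 312.6 mol; ν_E = −3, so ξ = 312.6/3 = 104.2 mol.
Outlet amounts (n = n₀ + ν ξ):
  F: 367 − 1(104.2) = 262.8
  E: 385 − 3(104.2) = 72.38
  D: 0 + 2(104.2) = 208.4
Total out = 543.6 mol; y_F = 262.8 / 543.6 = 0.4834.

0.483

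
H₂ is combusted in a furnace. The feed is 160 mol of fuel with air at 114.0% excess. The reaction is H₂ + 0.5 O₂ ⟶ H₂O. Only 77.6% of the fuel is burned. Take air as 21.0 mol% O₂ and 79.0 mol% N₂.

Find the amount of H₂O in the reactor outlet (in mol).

Stoichiometric O₂ = 0.5 × 160 = 80 mol; O₂ fed = 80 × 2.140 = 171.2 mol.
N₂ fed = 171.2 × 79/21 = 644 mol.
Fuel reacted = 0.776 × 160 → ξ = 124.2 mol.
Outlet (n = n₀ + ν ξ):
  H₂: 160 − 1(124.2) = 35.84
  O₂: 171.2 − 0.5(124.2) = 109.1
  N₂: 644 (inert)
  H₂O: 0 + 1(124.2) = 124.2

124 mol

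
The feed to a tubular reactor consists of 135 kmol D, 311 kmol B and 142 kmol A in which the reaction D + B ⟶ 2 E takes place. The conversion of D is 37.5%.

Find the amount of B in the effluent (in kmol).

D reacted = 0.375 × 135 = 50.62 kmol; ν_D = −1, so ξ = 50.62/1 = 50.62 kmol.
Outlet amounts (n = n₀ + ν ξ):
  D: 135 − 1(50.62) = 84.38
  B: 311 − 1(50.62) = 260.4
  E: 0 + 2(50.62) = 101.2
  A: 142 (inert)

260 kmol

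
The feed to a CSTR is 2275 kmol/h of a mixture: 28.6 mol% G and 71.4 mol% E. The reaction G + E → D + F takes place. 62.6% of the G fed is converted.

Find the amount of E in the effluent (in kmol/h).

G reacted = 0.626 × 650.6 = 407.3 kmol/h; ν_G = −1, so ξ = 407.3/1 = 407.3 kmol/h.
Outlet amounts (n = n₀ + ν ξ):
  G: 650.6 − 1(407.3) = 243.3
  E: 1624 − 1(407.3) = 1217
  D: 0 + 1(407.3) = 407.3
  F: 0 + 1(407.3) = 407.3

1220 kmol/h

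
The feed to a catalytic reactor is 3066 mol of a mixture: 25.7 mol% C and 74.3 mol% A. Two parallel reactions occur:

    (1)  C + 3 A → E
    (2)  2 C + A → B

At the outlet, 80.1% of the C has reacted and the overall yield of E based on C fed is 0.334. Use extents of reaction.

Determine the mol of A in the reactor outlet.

1300 mol

Yield of E: 1ξ₁ / 788 = 0.334 → ξ₁ = 263.2 mol.
Conversion of C: 1ξ₁ + 2ξ₂ = 0.801 × 788 = 631.2 → ξ₂ = 184 mol.
Outlet amounts (n = n₀ + Σ ν·ξ):
  C: 788 − 1(263.2) − 2(184) = 156.8
  A: 2278 − 3(263.2) − 1(184) = 1305
  E: 0 + 1(263.2) = 263.2
  B: 0 + 1(184) = 184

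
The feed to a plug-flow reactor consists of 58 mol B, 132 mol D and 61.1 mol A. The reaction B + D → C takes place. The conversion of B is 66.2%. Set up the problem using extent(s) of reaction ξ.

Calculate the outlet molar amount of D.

B reacted = 0.662 × 58 = 38.4 mol; ν_B = −1, so ξ = 38.4/1 = 38.4 mol.
Outlet amounts (n = n₀ + ν ξ):
  B: 58 − 1(38.4) = 19.6
  D: 132 − 1(38.4) = 93.6
  C: 0 + 1(38.4) = 38.4
  A: 61.1 (inert)

93.6 mol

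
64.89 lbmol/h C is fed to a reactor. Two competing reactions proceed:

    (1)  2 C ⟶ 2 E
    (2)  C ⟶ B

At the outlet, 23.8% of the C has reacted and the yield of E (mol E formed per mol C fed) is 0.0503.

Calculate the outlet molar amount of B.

12.2 lbmol/h

Yield of E: 2ξ₁ / 64.89 = 0.0503 → ξ₁ = 1.632 lbmol/h.
Conversion of C: 2ξ₁ + 1ξ₂ = 0.238 × 64.89 = 15.44 → ξ₂ = 12.18 lbmol/h.
Outlet amounts (n = n₀ + Σ ν·ξ):
  C: 64.89 − 2(1.632) − 1(12.18) = 49.45
  E: 0 + 2(1.632) = 3.264
  B: 0 + 1(12.18) = 12.18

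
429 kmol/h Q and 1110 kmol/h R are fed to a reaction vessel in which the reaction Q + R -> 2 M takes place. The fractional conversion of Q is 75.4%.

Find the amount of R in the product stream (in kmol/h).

787 kmol/h

Q reacted = 0.754 × 429 = 323.5 kmol/h; ν_Q = −1, so ξ = 323.5/1 = 323.5 kmol/h.
Outlet amounts (n = n₀ + ν ξ):
  Q: 429 − 1(323.5) = 105.5
  R: 1110 − 1(323.5) = 786.5
  M: 0 + 2(323.5) = 646.9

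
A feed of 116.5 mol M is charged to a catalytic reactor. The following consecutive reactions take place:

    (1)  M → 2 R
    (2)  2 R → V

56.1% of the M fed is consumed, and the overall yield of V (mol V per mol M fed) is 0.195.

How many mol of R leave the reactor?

85.3 mol

Conversion of M: M consumed = 1ξ₁ = 0.561 × 116.5 → ξ₁ = 65.36 mol.
Yield of V: 1ξ₂ / 116.5 = 0.195 → ξ₂ = 22.72 mol.
Outlet amounts (n = n₀ + Σ ν·ξ):
  M: 116.5 − 1(65.36) = 51.14
  R: 0 + 2(65.36) − 2(22.72) = 85.28
  V: 0 + 1(22.72) = 22.72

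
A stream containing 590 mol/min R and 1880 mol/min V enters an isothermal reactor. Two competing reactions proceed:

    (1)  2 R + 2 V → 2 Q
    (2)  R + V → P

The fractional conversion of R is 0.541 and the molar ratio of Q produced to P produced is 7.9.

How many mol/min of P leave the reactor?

Conversion of R: R consumed = 0.541 × 590 = 319.2 mol/min = 2ξ₁ + 1ξ₂.
Selectivity: 2ξ₁ / (1ξ₂) = 7.9 → ξ₁ = 3.95 ξ₂.
Substitute: (2·3.95 + 1) ξ₂ = 319.2 → ξ₂ = 35.86 mol/min, ξ₁ = 141.7 mol/min.
Outlet amounts (n = n₀ + Σ ν·ξ):
  R: 590 − 2(141.7) − 1(35.86) = 270.8
  V: 1880 − 2(141.7) − 1(35.86) = 1561
  Q: 0 + 2(141.7) = 283.3
  P: 0 + 1(35.86) = 35.86

35.9 mol/min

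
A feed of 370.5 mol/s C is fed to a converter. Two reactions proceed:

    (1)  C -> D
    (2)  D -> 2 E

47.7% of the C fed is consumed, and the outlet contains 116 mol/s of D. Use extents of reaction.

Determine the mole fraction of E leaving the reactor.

0.282

Conversion of C: C consumed = 1ξ₁ = 0.477 × 370.5 → ξ₁ = 176.7 mol/s.
D balance: n_D = 0 + 1ξ₁ − 1ξ₂ = 116 → ξ₂ = (1·176.7 − 116)/1 = 60.73 mol/s.
Outlet amounts (n = n₀ + Σ ν·ξ):
  C: 370.5 − 1(176.7) = 193.8
  D: 0 + 1(176.7) − 1(60.73) = 116
  E: 0 + 2(60.73) = 121.5
Total out = 431.2 mol/s; y_E = 121.5 / 431.2 = 0.2817.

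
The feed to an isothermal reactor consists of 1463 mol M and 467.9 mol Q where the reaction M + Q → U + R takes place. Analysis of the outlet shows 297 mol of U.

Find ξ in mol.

ξ = 297 mol

For U: n = n₀ + 1ξ → 297 = 0 + 1ξ, giving ξ = 297 mol.
Outlet amounts (n = n₀ + ν ξ):
  M: 1463 − 1(297) = 1166
  Q: 467.9 − 1(297) = 170.9
  U: 0 + 1(297) = 297
  R: 0 + 1(297) = 297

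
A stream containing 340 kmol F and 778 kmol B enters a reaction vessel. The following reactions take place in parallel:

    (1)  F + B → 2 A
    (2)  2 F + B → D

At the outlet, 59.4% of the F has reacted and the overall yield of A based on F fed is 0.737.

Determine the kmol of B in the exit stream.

614 kmol

Yield of A: 2ξ₁ / 340 = 0.737 → ξ₁ = 125.3 kmol.
Conversion of F: 1ξ₁ + 2ξ₂ = 0.594 × 340 = 202 → ξ₂ = 38.33 kmol.
Outlet amounts (n = n₀ + Σ ν·ξ):
  F: 340 − 1(125.3) − 2(38.33) = 138
  B: 778 − 1(125.3) − 1(38.33) = 614.4
  A: 0 + 2(125.3) = 250.6
  D: 0 + 1(38.33) = 38.33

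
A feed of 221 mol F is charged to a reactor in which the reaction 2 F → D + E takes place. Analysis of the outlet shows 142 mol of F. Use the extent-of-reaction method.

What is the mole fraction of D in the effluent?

0.179

For F: n = n₀ − 2ξ → 142 = 221 − 2ξ, giving ξ = 39.5 mol.
Outlet amounts (n = n₀ + ν ξ):
  F: 221 − 2(39.5) = 142
  D: 0 + 1(39.5) = 39.5
  E: 0 + 1(39.5) = 39.5
Total out = 221 mol; y_D = 39.5 / 221 = 0.1787.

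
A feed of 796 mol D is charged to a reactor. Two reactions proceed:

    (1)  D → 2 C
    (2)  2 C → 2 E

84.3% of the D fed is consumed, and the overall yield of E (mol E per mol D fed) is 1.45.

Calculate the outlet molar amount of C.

Conversion of D: D consumed = 1ξ₁ = 0.843 × 796 → ξ₁ = 671 mol.
Yield of E: 2ξ₂ / 796 = 1.45 → ξ₂ = 577.1 mol.
Outlet amounts (n = n₀ + Σ ν·ξ):
  D: 796 − 1(671) = 125
  C: 0 + 2(671) − 2(577.1) = 187.9
  E: 0 + 2(577.1) = 1154

188 mol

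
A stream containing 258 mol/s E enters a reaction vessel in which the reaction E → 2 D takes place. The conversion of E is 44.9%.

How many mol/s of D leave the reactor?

232 mol/s

E reacted = 0.449 × 258 = 115.8 mol/s; ν_E = −1, so ξ = 115.8/1 = 115.8 mol/s.
Outlet amounts (n = n₀ + ν ξ):
  E: 258 − 1(115.8) = 142.2
  D: 0 + 2(115.8) = 231.7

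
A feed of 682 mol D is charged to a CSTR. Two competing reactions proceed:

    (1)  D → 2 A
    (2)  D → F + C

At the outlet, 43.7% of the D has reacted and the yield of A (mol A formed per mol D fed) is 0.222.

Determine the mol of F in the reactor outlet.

222 mol

Yield of A: 2ξ₁ / 682 = 0.222 → ξ₁ = 75.7 mol.
Conversion of D: 1ξ₁ + 1ξ₂ = 0.437 × 682 = 298 → ξ₂ = 222.3 mol.
Outlet amounts (n = n₀ + Σ ν·ξ):
  D: 682 − 1(75.7) − 1(222.3) = 384
  A: 0 + 2(75.7) = 151.4
  F: 0 + 1(222.3) = 222.3
  C: 0 + 1(222.3) = 222.3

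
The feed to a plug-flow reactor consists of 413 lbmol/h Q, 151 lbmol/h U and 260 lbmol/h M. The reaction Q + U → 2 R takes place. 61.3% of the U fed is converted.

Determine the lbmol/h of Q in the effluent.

320 lbmol/h

U reacted = 0.613 × 151 = 92.56 lbmol/h; ν_U = −1, so ξ = 92.56/1 = 92.56 lbmol/h.
Outlet amounts (n = n₀ + ν ξ):
  Q: 413 − 1(92.56) = 320.4
  U: 151 − 1(92.56) = 58.44
  R: 0 + 2(92.56) = 185.1
  M: 260 (inert)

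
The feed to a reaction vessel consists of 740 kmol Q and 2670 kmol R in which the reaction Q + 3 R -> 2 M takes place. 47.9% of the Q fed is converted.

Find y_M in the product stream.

0.262

Q reacted = 0.479 × 740 = 354.5 kmol; ν_Q = −1, so ξ = 354.5/1 = 354.5 kmol.
Outlet amounts (n = n₀ + ν ξ):
  Q: 740 − 1(354.5) = 385.5
  R: 2670 − 3(354.5) = 1607
  M: 0 + 2(354.5) = 708.9
Total out = 2701 kmol; y_M = 708.9 / 2701 = 0.2625.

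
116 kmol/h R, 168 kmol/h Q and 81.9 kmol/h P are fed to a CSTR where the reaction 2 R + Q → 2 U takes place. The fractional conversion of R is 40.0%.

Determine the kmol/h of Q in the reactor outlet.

145 kmol/h

R reacted = 0.4 × 116 = 46.4 kmol/h; ν_R = −2, so ξ = 46.4/2 = 23.2 kmol/h.
Outlet amounts (n = n₀ + ν ξ):
  R: 116 − 2(23.2) = 69.6
  Q: 168 − 1(23.2) = 144.8
  U: 0 + 2(23.2) = 46.4
  P: 81.9 (inert)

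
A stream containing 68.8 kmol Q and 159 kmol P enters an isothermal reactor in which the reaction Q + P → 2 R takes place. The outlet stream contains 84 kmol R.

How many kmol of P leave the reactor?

117 kmol

For R: n = n₀ + 2ξ → 84 = 0 + 2ξ, giving ξ = 42 kmol.
Outlet amounts (n = n₀ + ν ξ):
  Q: 68.8 − 1(42) = 26.8
  P: 159 − 1(42) = 117
  R: 0 + 2(42) = 84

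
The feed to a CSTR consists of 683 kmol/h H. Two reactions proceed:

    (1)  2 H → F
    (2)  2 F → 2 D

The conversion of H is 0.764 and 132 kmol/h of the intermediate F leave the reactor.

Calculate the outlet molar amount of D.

129 kmol/h

Conversion of H: H consumed = 2ξ₁ = 0.764 × 683 → ξ₁ = 260.9 kmol/h.
F balance: n_F = 0 + 1ξ₁ − 2ξ₂ = 132 → ξ₂ = (1·260.9 − 132)/2 = 64.45 kmol/h.
Outlet amounts (n = n₀ + Σ ν·ξ):
  H: 683 − 2(260.9) = 161.2
  F: 0 + 1(260.9) − 2(64.45) = 132
  D: 0 + 2(64.45) = 128.9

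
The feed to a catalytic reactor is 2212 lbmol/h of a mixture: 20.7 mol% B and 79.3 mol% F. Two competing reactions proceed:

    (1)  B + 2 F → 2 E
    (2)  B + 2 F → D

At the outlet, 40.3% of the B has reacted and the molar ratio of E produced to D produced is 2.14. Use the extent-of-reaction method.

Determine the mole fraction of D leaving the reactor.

0.046

Conversion of B: B consumed = 0.403 × 457.9 = 184.5 lbmol/h = 1ξ₁ + 1ξ₂.
Selectivity: 2ξ₁ / (1ξ₂) = 2.14 → ξ₁ = 1.07 ξ₂.
Substitute: (1·1.07 + 1) ξ₂ = 184.5 → ξ₂ = 89.14 lbmol/h, ξ₁ = 95.38 lbmol/h.
Outlet amounts (n = n₀ + Σ ν·ξ):
  B: 457.9 − 1(95.38) − 1(89.14) = 273.4
  F: 1754 − 2(95.38) − 2(89.14) = 1385
  E: 0 + 2(95.38) = 190.8
  D: 0 + 1(89.14) = 89.14
Total out = 1938 lbmol/h; y_D = 89.14 / 1938 = 0.04599.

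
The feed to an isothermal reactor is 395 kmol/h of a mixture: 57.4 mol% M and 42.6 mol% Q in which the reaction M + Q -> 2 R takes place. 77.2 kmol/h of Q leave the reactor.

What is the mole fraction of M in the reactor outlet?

0.343

For Q: n = n₀ − 1ξ → 77.2 = 168.3 − 1ξ, giving ξ = 91.07 kmol/h.
Outlet amounts (n = n₀ + ν ξ):
  M: 226.7 − 1(91.07) = 135.7
  Q: 168.3 − 1(91.07) = 77.2
  R: 0 + 2(91.07) = 182.1
Total out = 395 kmol/h; y_M = 135.7 / 395 = 0.3434.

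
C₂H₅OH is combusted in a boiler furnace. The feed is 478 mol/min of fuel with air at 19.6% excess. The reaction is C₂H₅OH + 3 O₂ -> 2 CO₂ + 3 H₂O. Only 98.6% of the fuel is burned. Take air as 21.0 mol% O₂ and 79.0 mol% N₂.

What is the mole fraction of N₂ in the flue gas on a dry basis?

Stoichiometric O₂ = 3 × 478 = 1434 mol/min; O₂ fed = 1434 × 1.196 = 1715 mol/min.
N₂ fed = 1715 × 79/21 = 6452 mol/min.
Fuel reacted = 0.986 × 478 → ξ = 471.3 mol/min.
Outlet (n = n₀ + ν ξ):
  C₂H₅OH: 478 − 1(471.3) = 6.692
  O₂: 1715 − 3(471.3) = 301.1
  N₂: 6452 (inert)
  CO₂: 0 + 2(471.3) = 942.6
  H₂O: 0 + 3(471.3) = 1414
Dry total = 7702 mol/min; y_N₂ (dry) = 6452 / 7702 = 0.8377.

0.838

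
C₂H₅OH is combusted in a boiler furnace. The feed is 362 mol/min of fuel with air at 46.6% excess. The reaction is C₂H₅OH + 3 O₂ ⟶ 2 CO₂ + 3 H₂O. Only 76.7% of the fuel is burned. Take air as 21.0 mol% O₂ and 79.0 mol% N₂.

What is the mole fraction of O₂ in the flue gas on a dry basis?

Stoichiometric O₂ = 3 × 362 = 1086 mol/min; O₂ fed = 1086 × 1.466 = 1592 mol/min.
N₂ fed = 1592 × 79/21 = 5989 mol/min.
Fuel reacted = 0.767 × 362 → ξ = 277.7 mol/min.
Outlet (n = n₀ + ν ξ):
  C₂H₅OH: 362 − 1(277.7) = 84.35
  O₂: 1592 − 3(277.7) = 759.1
  N₂: 5989 (inert)
  CO₂: 0 + 2(277.7) = 555.3
  H₂O: 0 + 3(277.7) = 833
Dry total = 7388 mol/min; y_O₂ (dry) = 759.1 / 7388 = 0.1027.

0.103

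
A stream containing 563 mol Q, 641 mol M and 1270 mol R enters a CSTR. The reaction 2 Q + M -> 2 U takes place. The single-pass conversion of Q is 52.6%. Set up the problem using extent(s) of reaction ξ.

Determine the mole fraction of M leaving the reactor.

0.212

Q reacted = 0.526 × 563 = 296.1 mol; ν_Q = −2, so ξ = 296.1/2 = 148.1 mol.
Outlet amounts (n = n₀ + ν ξ):
  Q: 563 − 2(148.1) = 266.9
  M: 641 − 1(148.1) = 492.9
  U: 0 + 2(148.1) = 296.1
  R: 1270 (inert)
Total out = 2326 mol; y_M = 492.9 / 2326 = 0.2119.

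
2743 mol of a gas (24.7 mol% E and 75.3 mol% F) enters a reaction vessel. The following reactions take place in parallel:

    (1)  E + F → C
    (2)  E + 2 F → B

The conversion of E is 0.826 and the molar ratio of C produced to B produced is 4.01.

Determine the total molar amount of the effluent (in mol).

Conversion of E: E consumed = 0.826 × 677.5 = 559.6 mol = 1ξ₁ + 1ξ₂.
Selectivity: 1ξ₁ / (1ξ₂) = 4.01 → ξ₁ = 4.01 ξ₂.
Substitute: (1·4.01 + 1) ξ₂ = 559.6 → ξ₂ = 111.7 mol, ξ₁ = 447.9 mol.
Outlet amounts (n = n₀ + Σ ν·ξ):
  E: 677.5 − 1(447.9) − 1(111.7) = 117.9
  F: 2065 − 1(447.9) − 2(111.7) = 1394
  C: 0 + 1(447.9) = 447.9
  B: 0 + 1(111.7) = 111.7
Total out = 117.9 + 1394 + 447.9 + 111.7 = 2072 mol.

2070 mol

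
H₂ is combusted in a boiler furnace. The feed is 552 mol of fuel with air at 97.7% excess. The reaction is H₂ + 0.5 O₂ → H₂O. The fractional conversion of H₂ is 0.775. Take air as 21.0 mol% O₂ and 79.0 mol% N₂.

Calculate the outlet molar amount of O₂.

Stoichiometric O₂ = 0.5 × 552 = 276 mol; O₂ fed = 276 × 1.977 = 545.7 mol.
N₂ fed = 545.7 × 79/21 = 2053 mol.
Fuel reacted = 0.775 × 552 → ξ = 427.8 mol.
Outlet (n = n₀ + ν ξ):
  H₂: 552 − 1(427.8) = 124.2
  O₂: 545.7 − 0.5(427.8) = 331.8
  N₂: 2053 (inert)
  H₂O: 0 + 1(427.8) = 427.8

332 mol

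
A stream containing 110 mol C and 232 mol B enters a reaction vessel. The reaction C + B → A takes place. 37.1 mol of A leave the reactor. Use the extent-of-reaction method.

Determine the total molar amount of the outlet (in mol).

305 mol

For A: n = n₀ + 1ξ → 37.1 = 0 + 1ξ, giving ξ = 37.1 mol.
Outlet amounts (n = n₀ + ν ξ):
  C: 110 − 1(37.1) = 72.9
  B: 232 − 1(37.1) = 194.9
  A: 0 + 1(37.1) = 37.1
Total out = 72.9 + 194.9 + 37.1 = 304.9 mol.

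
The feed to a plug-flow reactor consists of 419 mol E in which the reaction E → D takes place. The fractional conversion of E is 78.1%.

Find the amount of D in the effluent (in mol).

E reacted = 0.781 × 419 = 327.2 mol; ν_E = −1, so ξ = 327.2/1 = 327.2 mol.
Outlet amounts (n = n₀ + ν ξ):
  E: 419 − 1(327.2) = 91.76
  D: 0 + 1(327.2) = 327.2

327 mol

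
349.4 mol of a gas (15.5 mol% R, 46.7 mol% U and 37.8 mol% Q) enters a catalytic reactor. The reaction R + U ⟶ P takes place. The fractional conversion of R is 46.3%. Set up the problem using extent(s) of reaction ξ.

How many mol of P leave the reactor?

25.1 mol

R reacted = 0.463 × 54.16 = 25.07 mol; ν_R = −1, so ξ = 25.07/1 = 25.07 mol.
Outlet amounts (n = n₀ + ν ξ):
  R: 54.16 − 1(25.07) = 29.08
  U: 163.2 − 1(25.07) = 138.1
  P: 0 + 1(25.07) = 25.07
  Q: 132.1 (inert)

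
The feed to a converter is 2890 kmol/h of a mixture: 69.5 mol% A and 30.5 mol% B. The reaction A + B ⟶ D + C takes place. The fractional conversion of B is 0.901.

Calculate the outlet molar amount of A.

B reacted = 0.901 × 881.5 = 794.2 kmol/h; ν_B = −1, so ξ = 794.2/1 = 794.2 kmol/h.
Outlet amounts (n = n₀ + ν ξ):
  A: 2009 − 1(794.2) = 1214
  B: 881.5 − 1(794.2) = 87.26
  D: 0 + 1(794.2) = 794.2
  C: 0 + 1(794.2) = 794.2

1210 kmol/h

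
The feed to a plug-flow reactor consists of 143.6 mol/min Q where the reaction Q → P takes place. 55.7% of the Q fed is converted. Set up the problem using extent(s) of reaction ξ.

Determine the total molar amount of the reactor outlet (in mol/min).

144 mol/min

Q reacted = 0.557 × 143.6 = 79.99 mol/min; ν_Q = −1, so ξ = 79.99/1 = 79.99 mol/min.
Outlet amounts (n = n₀ + ν ξ):
  Q: 143.6 − 1(79.99) = 63.61
  P: 0 + 1(79.99) = 79.99
Total out = 63.61 + 79.99 = 143.6 mol/min.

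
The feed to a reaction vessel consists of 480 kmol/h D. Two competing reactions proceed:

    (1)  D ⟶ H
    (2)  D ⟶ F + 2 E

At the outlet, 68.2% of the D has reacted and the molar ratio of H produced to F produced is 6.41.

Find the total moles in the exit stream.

Conversion of D: D consumed = 0.682 × 480 = 327.4 kmol/h = 1ξ₁ + 1ξ₂.
Selectivity: 1ξ₁ / (1ξ₂) = 6.41 → ξ₁ = 6.41 ξ₂.
Substitute: (1·6.41 + 1) ξ₂ = 327.4 → ξ₂ = 44.18 kmol/h, ξ₁ = 283.2 kmol/h.
Outlet amounts (n = n₀ + Σ ν·ξ):
  D: 480 − 1(283.2) − 1(44.18) = 152.6
  H: 0 + 1(283.2) = 283.2
  F: 0 + 1(44.18) = 44.18
  E: 0 + 2(44.18) = 88.36
Total out = 152.6 + 283.2 + 44.18 + 88.36 = 568.4 kmol/h.

568 kmol/h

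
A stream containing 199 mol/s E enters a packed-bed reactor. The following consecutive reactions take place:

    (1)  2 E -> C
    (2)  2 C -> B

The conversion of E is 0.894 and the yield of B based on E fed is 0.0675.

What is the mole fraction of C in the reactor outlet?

Conversion of E: E consumed = 2ξ₁ = 0.894 × 199 → ξ₁ = 88.95 mol/s.
Yield of B: 1ξ₂ / 199 = 0.0675 → ξ₂ = 13.43 mol/s.
Outlet amounts (n = n₀ + Σ ν·ξ):
  E: 199 − 2(88.95) = 21.09
  C: 0 + 1(88.95) − 2(13.43) = 62.09
  B: 0 + 1(13.43) = 13.43
Total out = 96.61 mol/s; y_C = 62.09 / 96.61 = 0.6426.

0.643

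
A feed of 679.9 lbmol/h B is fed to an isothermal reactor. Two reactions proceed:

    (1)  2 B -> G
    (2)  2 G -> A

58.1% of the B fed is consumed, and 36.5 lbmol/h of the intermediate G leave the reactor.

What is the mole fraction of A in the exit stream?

Conversion of B: B consumed = 2ξ₁ = 0.581 × 679.9 → ξ₁ = 197.5 lbmol/h.
G balance: n_G = 0 + 1ξ₁ − 2ξ₂ = 36.5 → ξ₂ = (1·197.5 − 36.5)/2 = 80.51 lbmol/h.
Outlet amounts (n = n₀ + Σ ν·ξ):
  B: 679.9 − 2(197.5) = 284.9
  G: 0 + 1(197.5) − 2(80.51) = 36.5
  A: 0 + 1(80.51) = 80.51
Total out = 401.9 lbmol/h; y_A = 80.51 / 401.9 = 0.2003.

0.2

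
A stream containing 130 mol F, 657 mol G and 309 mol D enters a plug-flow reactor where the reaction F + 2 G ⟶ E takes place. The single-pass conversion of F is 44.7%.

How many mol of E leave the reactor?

58.1 mol

F reacted = 0.447 × 130 = 58.11 mol; ν_F = −1, so ξ = 58.11/1 = 58.11 mol.
Outlet amounts (n = n₀ + ν ξ):
  F: 130 − 1(58.11) = 71.89
  G: 657 − 2(58.11) = 540.8
  E: 0 + 1(58.11) = 58.11
  D: 309 (inert)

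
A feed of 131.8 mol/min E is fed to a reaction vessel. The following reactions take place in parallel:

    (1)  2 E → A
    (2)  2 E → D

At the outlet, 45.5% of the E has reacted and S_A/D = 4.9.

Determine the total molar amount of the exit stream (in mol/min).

102 mol/min

Conversion of E: E consumed = 0.455 × 131.8 = 59.97 mol/min = 2ξ₁ + 2ξ₂.
Selectivity: 1ξ₁ / (1ξ₂) = 4.9 → ξ₁ = 4.9 ξ₂.
Substitute: (2·4.9 + 2) ξ₂ = 59.97 → ξ₂ = 5.082 mol/min, ξ₁ = 24.9 mol/min.
Outlet amounts (n = n₀ + Σ ν·ξ):
  E: 131.8 − 2(24.9) − 2(5.082) = 71.83
  A: 0 + 1(24.9) = 24.9
  D: 0 + 1(5.082) = 5.082
Total out = 71.83 + 24.9 + 5.082 = 101.8 mol/min.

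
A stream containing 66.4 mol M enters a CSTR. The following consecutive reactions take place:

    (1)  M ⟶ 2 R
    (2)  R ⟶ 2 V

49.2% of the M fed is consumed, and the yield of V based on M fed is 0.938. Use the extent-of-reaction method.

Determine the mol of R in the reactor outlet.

Conversion of M: M consumed = 1ξ₁ = 0.492 × 66.4 → ξ₁ = 32.67 mol.
Yield of V: 2ξ₂ / 66.4 = 0.938 → ξ₂ = 31.14 mol.
Outlet amounts (n = n₀ + Σ ν·ξ):
  M: 66.4 − 1(32.67) = 33.73
  R: 0 + 2(32.67) − 1(31.14) = 34.2
  V: 0 + 2(31.14) = 62.28

34.2 mol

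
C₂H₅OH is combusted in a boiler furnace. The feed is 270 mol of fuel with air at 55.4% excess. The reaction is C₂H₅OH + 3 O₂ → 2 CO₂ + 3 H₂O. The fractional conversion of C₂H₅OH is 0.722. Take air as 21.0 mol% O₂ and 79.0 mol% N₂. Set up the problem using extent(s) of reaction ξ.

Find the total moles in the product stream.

Stoichiometric O₂ = 3 × 270 = 810 mol; O₂ fed = 810 × 1.554 = 1259 mol.
N₂ fed = 1259 × 79/21 = 4735 mol.
Fuel reacted = 0.722 × 270 → ξ = 194.9 mol.
Outlet (n = n₀ + ν ξ):
  C₂H₅OH: 270 − 1(194.9) = 75.06
  O₂: 1259 − 3(194.9) = 673.9
  N₂: 4735 (inert)
  CO₂: 0 + 2(194.9) = 389.9
  H₂O: 0 + 3(194.9) = 584.8
Total out = 75.06 + 673.9 + 4735 + 389.9 + 584.8 = 6459 mol.

6460 mol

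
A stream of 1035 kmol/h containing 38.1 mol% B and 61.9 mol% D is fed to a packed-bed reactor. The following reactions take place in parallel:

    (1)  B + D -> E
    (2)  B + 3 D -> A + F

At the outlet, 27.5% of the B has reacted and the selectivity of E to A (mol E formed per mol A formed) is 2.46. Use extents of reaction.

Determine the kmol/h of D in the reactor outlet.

470 kmol/h

Conversion of B: B consumed = 0.275 × 394.3 = 108.4 kmol/h = 1ξ₁ + 1ξ₂.
Selectivity: 1ξ₁ / (1ξ₂) = 2.46 → ξ₁ = 2.46 ξ₂.
Substitute: (1·2.46 + 1) ξ₂ = 108.4 → ξ₂ = 31.34 kmol/h, ξ₁ = 77.1 kmol/h.
Outlet amounts (n = n₀ + Σ ν·ξ):
  B: 394.3 − 1(77.1) − 1(31.34) = 285.9
  D: 640.7 − 1(77.1) − 3(31.34) = 469.5
  E: 0 + 1(77.1) = 77.1
  A: 0 + 1(31.34) = 31.34
  F: 0 + 1(31.34) = 31.34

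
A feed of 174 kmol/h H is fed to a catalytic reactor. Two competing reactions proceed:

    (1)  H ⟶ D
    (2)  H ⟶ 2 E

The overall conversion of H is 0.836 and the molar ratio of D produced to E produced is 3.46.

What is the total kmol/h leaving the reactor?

Conversion of H: H consumed = 0.836 × 174 = 145.5 kmol/h = 1ξ₁ + 1ξ₂.
Selectivity: 1ξ₁ / (2ξ₂) = 3.46 → ξ₁ = 6.92 ξ₂.
Substitute: (1·6.92 + 1) ξ₂ = 145.5 → ξ₂ = 18.37 kmol/h, ξ₁ = 127.1 kmol/h.
Outlet amounts (n = n₀ + Σ ν·ξ):
  H: 174 − 1(127.1) − 1(18.37) = 28.54
  D: 0 + 1(127.1) = 127.1
  E: 0 + 2(18.37) = 36.73
Total out = 28.54 + 127.1 + 36.73 = 192.4 kmol/h.

192 kmol/h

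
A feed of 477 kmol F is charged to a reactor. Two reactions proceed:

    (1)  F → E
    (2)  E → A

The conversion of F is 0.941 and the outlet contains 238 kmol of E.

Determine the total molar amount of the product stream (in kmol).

Conversion of F: F consumed = 1ξ₁ = 0.941 × 477 → ξ₁ = 448.9 kmol.
E balance: n_E = 0 + 1ξ₁ − 1ξ₂ = 238 → ξ₂ = (1·448.9 − 238)/1 = 210.9 kmol.
Outlet amounts (n = n₀ + Σ ν·ξ):
  F: 477 − 1(448.9) = 28.14
  E: 0 + 1(448.9) − 1(210.9) = 238
  A: 0 + 1(210.9) = 210.9
Total out = 28.14 + 238 + 210.9 = 477 kmol.

477 kmol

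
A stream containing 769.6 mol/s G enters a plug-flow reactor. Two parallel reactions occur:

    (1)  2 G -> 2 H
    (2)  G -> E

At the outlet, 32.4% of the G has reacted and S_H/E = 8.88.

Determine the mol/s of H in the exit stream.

Conversion of G: G consumed = 0.324 × 769.6 = 249.4 mol/s = 2ξ₁ + 1ξ₂.
Selectivity: 2ξ₁ / (1ξ₂) = 8.88 → ξ₁ = 4.44 ξ₂.
Substitute: (2·4.44 + 1) ξ₂ = 249.4 → ξ₂ = 25.24 mol/s, ξ₁ = 112.1 mol/s.
Outlet amounts (n = n₀ + Σ ν·ξ):
  G: 769.6 − 2(112.1) − 1(25.24) = 520.2
  H: 0 + 2(112.1) = 224.1
  E: 0 + 1(25.24) = 25.24

224 mol/s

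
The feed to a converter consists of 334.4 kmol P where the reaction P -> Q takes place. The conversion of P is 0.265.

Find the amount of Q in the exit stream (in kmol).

88.6 kmol

P reacted = 0.265 × 334.4 = 88.62 kmol; ν_P = −1, so ξ = 88.62/1 = 88.62 kmol.
Outlet amounts (n = n₀ + ν ξ):
  P: 334.4 − 1(88.62) = 245.8
  Q: 0 + 1(88.62) = 88.62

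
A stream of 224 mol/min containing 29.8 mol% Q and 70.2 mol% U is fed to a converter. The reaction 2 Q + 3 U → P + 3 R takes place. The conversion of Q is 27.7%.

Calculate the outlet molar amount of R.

Q reacted = 0.277 × 66.75 = 18.49 mol/min; ν_Q = −2, so ξ = 18.49/2 = 9.245 mol/min.
Outlet amounts (n = n₀ + ν ξ):
  Q: 66.75 − 2(9.245) = 48.26
  U: 157.2 − 3(9.245) = 129.5
  P: 0 + 1(9.245) = 9.245
  R: 0 + 3(9.245) = 27.74

27.7 mol/min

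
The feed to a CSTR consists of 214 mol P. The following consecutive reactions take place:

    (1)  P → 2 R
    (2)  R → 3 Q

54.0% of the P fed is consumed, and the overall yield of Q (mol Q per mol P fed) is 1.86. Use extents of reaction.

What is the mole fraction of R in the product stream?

Conversion of P: P consumed = 1ξ₁ = 0.54 × 214 → ξ₁ = 115.6 mol.
Yield of Q: 3ξ₂ / 214 = 1.86 → ξ₂ = 132.7 mol.
Outlet amounts (n = n₀ + Σ ν·ξ):
  P: 214 − 1(115.6) = 98.44
  R: 0 + 2(115.6) − 1(132.7) = 98.44
  Q: 0 + 3(132.7) = 398
Total out = 594.9 mol; y_R = 98.44 / 594.9 = 0.1655.

0.165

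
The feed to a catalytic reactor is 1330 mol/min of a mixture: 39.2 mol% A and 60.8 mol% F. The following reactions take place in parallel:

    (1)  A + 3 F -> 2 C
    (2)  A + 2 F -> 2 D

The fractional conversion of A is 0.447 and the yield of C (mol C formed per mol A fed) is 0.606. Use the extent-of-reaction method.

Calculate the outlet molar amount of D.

150 mol/min

Yield of C: 2ξ₁ / 521.4 = 0.606 → ξ₁ = 158 mol/min.
Conversion of A: 1ξ₁ + 1ξ₂ = 0.447 × 521.4 = 233 → ξ₂ = 75.08 mol/min.
Outlet amounts (n = n₀ + Σ ν·ξ):
  A: 521.4 − 1(158) − 1(75.08) = 288.3
  F: 808.6 − 3(158) − 2(75.08) = 184.6
  C: 0 + 2(158) = 315.9
  D: 0 + 2(75.08) = 150.2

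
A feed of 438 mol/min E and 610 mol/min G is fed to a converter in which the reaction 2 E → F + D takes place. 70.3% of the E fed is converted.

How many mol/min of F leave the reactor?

E reacted = 0.703 × 438 = 307.9 mol/min; ν_E = −2, so ξ = 307.9/2 = 154 mol/min.
Outlet amounts (n = n₀ + ν ξ):
  E: 438 − 2(154) = 130.1
  F: 0 + 1(154) = 154
  D: 0 + 1(154) = 154
  G: 610 (inert)

154 mol/min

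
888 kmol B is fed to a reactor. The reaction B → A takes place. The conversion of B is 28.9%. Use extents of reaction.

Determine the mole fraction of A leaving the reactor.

B reacted = 0.289 × 888 = 256.6 kmol; ν_B = −1, so ξ = 256.6/1 = 256.6 kmol.
Outlet amounts (n = n₀ + ν ξ):
  B: 888 − 1(256.6) = 631.4
  A: 0 + 1(256.6) = 256.6
Total out = 888 kmol; y_A = 256.6 / 888 = 0.289.

0.289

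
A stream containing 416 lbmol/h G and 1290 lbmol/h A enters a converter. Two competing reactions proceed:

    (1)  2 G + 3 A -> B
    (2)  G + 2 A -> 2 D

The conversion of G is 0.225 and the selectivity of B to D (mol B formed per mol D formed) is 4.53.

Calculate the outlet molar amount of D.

Conversion of G: G consumed = 0.225 × 416 = 93.6 lbmol/h = 2ξ₁ + 1ξ₂.
Selectivity: 1ξ₁ / (2ξ₂) = 4.53 → ξ₁ = 9.06 ξ₂.
Substitute: (2·9.06 + 1) ξ₂ = 93.6 → ξ₂ = 4.895 lbmol/h, ξ₁ = 44.35 lbmol/h.
Outlet amounts (n = n₀ + Σ ν·ξ):
  G: 416 − 2(44.35) − 1(4.895) = 322.4
  A: 1290 − 3(44.35) − 2(4.895) = 1147
  B: 0 + 1(44.35) = 44.35
  D: 0 + 2(4.895) = 9.791

9.79 lbmol/h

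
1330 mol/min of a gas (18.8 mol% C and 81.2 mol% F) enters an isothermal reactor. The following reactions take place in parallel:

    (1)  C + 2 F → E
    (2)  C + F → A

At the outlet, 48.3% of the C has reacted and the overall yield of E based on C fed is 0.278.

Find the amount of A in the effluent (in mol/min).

Yield of E: 1ξ₁ / 250 = 0.278 → ξ₁ = 69.51 mol/min.
Conversion of C: 1ξ₁ + 1ξ₂ = 0.483 × 250 = 120.8 → ξ₂ = 51.26 mol/min.
Outlet amounts (n = n₀ + Σ ν·ξ):
  C: 250 − 1(69.51) − 1(51.26) = 129.3
  F: 1080 − 2(69.51) − 1(51.26) = 889.7
  E: 0 + 1(69.51) = 69.51
  A: 0 + 1(51.26) = 51.26

51.3 mol/min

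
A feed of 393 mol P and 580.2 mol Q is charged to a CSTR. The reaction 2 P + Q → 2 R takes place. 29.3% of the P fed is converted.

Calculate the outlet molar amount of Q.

P reacted = 0.293 × 393 = 115.1 mol; ν_P = −2, so ξ = 115.1/2 = 57.57 mol.
Outlet amounts (n = n₀ + ν ξ):
  P: 393 − 2(57.57) = 277.9
  Q: 580.2 − 1(57.57) = 522.6
  R: 0 + 2(57.57) = 115.1

523 mol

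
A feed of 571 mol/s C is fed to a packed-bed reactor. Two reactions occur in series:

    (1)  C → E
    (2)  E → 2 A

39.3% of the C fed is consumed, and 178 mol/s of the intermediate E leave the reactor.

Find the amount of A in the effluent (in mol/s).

Conversion of C: C consumed = 1ξ₁ = 0.393 × 571 → ξ₁ = 224.4 mol/s.
E balance: n_E = 0 + 1ξ₁ − 1ξ₂ = 178 → ξ₂ = (1·224.4 − 178)/1 = 46.4 mol/s.
Outlet amounts (n = n₀ + Σ ν·ξ):
  C: 571 − 1(224.4) = 346.6
  E: 0 + 1(224.4) − 1(46.4) = 178
  A: 0 + 2(46.4) = 92.81

92.8 mol/s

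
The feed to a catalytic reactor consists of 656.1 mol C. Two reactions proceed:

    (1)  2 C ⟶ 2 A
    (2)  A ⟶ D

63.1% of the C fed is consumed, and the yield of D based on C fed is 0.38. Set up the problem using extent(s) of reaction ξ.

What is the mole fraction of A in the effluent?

0.251

Conversion of C: C consumed = 2ξ₁ = 0.631 × 656.1 → ξ₁ = 207 mol.
Yield of D: 1ξ₂ / 656.1 = 0.38 → ξ₂ = 249.3 mol.
Outlet amounts (n = n₀ + Σ ν·ξ):
  C: 656.1 − 2(207) = 242.1
  A: 0 + 2(207) − 1(249.3) = 164.7
  D: 0 + 1(249.3) = 249.3
Total out = 656.1 mol; y_A = 164.7 / 656.1 = 0.251.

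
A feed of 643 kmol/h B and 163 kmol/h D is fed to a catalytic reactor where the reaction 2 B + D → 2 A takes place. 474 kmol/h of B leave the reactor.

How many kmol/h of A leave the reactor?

169 kmol/h

For B: n = n₀ − 2ξ → 474 = 643 − 2ξ, giving ξ = 84.5 kmol/h.
Outlet amounts (n = n₀ + ν ξ):
  B: 643 − 2(84.5) = 474
  D: 163 − 1(84.5) = 78.5
  A: 0 + 2(84.5) = 169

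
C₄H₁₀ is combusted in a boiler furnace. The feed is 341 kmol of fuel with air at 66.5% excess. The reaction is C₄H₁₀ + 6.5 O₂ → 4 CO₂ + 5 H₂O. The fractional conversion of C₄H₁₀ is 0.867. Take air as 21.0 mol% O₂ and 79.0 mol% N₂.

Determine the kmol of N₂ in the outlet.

Stoichiometric O₂ = 6.5 × 341 = 2216 kmol; O₂ fed = 2216 × 1.665 = 3690 kmol.
N₂ fed = 3690 × 79/21 = 13880 kmol.
Fuel reacted = 0.867 × 341 → ξ = 295.6 kmol.
Outlet (n = n₀ + ν ξ):
  C₄H₁₀: 341 − 1(295.6) = 45.35
  O₂: 3690 − 6.5(295.6) = 1769
  N₂: 13880 (inert)
  CO₂: 0 + 4(295.6) = 1183
  H₂O: 0 + 5(295.6) = 1478

13900 kmol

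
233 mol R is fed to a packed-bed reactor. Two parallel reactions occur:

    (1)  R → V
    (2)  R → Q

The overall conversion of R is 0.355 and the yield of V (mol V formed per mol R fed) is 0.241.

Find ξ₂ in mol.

ξ₂ = 26.6 mol

Yield of V: 1ξ₁ / 233 = 0.241 → ξ₁ = 56.15 mol.
Conversion of R: 1ξ₁ + 1ξ₂ = 0.355 × 233 = 82.71 → ξ₂ = 26.56 mol.
Outlet amounts (n = n₀ + Σ ν·ξ):
  R: 233 − 1(56.15) − 1(26.56) = 150.3
  V: 0 + 1(56.15) = 56.15
  Q: 0 + 1(26.56) = 26.56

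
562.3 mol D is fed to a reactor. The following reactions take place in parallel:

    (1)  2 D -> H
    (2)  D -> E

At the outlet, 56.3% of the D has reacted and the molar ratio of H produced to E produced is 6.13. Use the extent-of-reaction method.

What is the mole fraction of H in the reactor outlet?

Conversion of D: D consumed = 0.563 × 562.3 = 316.6 mol = 2ξ₁ + 1ξ₂.
Selectivity: 1ξ₁ / (1ξ₂) = 6.13 → ξ₁ = 6.13 ξ₂.
Substitute: (2·6.13 + 1) ξ₂ = 316.6 → ξ₂ = 23.87 mol, ξ₁ = 146.4 mol.
Outlet amounts (n = n₀ + Σ ν·ξ):
  D: 562.3 − 2(146.4) − 1(23.87) = 245.7
  H: 0 + 1(146.4) = 146.4
  E: 0 + 1(23.87) = 23.87
Total out = 415.9 mol; y_H = 146.4 / 415.9 = 0.3518.

0.352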